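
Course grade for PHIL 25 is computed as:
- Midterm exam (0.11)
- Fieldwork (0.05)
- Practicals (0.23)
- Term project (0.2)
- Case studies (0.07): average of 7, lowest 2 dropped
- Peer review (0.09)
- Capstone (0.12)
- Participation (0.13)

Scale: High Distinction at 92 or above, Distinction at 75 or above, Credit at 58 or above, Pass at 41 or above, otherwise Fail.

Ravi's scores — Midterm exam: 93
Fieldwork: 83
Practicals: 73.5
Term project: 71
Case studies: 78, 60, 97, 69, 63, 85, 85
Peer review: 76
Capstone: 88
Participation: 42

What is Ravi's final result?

Credit

Case studies: drop 60, 63 → average of remaining 5 = 414/5 = 82.8
Weighted total:
  Midterm exam 93 × 0.11 = 10.23
  Fieldwork 83 × 0.05 = 4.15
  Practicals 73.5 × 0.23 = 16.905
  Term project 71 × 0.2 = 14.2
  Case studies 82.8 × 0.07 = 5.796
  Peer review 76 × 0.09 = 6.84
  Capstone 88 × 0.12 = 10.56
  Participation 42 × 0.13 = 5.46
Sum = 74.141
74.141 is ≥ 58 and < 75 → Credit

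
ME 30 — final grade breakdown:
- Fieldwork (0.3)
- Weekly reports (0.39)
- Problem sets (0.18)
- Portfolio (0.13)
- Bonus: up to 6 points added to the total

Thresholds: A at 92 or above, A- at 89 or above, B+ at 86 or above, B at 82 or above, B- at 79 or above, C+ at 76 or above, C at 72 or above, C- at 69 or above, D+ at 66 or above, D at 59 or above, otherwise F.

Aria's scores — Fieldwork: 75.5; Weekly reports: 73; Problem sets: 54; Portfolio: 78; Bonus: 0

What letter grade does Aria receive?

Weighted total:
  Fieldwork 75.5 × 0.3 = 22.65
  Weekly reports 73 × 0.39 = 28.47
  Problem sets 54 × 0.18 = 9.72
  Portfolio 78 × 0.13 = 10.14
Sum = 70.98
Bonus: 70.98 + 0 = 70.98
70.98 is ≥ 69 and < 72 → C-

C-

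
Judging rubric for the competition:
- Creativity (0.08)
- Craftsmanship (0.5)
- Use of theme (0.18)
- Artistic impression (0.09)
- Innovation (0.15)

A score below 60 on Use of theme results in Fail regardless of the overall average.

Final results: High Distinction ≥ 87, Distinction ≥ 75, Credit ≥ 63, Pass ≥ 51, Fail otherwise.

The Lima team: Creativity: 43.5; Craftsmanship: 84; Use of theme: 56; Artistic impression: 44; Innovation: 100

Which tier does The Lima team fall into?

Fail

Use of theme score 56 < 60: minimum not met.
Weighted total:
  Creativity 43.5 × 0.08 = 3.48
  Craftsmanship 84 × 0.5 = 42
  Use of theme 56 × 0.18 = 10.08
  Artistic impression 44 × 0.09 = 3.96
  Innovation 100 × 0.15 = 15
Sum = 74.52
Because the Use of theme minimum was not met, the result is Fail.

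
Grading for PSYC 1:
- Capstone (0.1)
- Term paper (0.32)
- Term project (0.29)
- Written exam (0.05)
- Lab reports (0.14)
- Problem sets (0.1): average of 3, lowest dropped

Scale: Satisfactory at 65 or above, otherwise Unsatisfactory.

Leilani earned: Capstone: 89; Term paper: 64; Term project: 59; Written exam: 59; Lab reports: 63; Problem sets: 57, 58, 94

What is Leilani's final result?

Satisfactory

Problem sets: drop 57 → average of remaining 2 = 152/2 = 76
Weighted total:
  Capstone 89 × 0.1 = 8.9
  Term paper 64 × 0.32 = 20.48
  Term project 59 × 0.29 = 17.11
  Written exam 59 × 0.05 = 2.95
  Lab reports 63 × 0.14 = 8.82
  Problem sets 76 × 0.1 = 7.6
Sum = 65.86
65.86 ≥ 65 → Satisfactory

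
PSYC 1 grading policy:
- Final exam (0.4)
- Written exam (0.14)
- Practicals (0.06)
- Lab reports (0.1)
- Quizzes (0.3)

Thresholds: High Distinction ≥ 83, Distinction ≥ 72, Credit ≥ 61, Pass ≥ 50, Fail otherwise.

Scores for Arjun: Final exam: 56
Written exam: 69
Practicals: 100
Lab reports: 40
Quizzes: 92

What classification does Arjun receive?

Weighted total:
  Final exam 56 × 0.4 = 22.4
  Written exam 69 × 0.14 = 9.66
  Practicals 100 × 0.06 = 6
  Lab reports 40 × 0.1 = 4
  Quizzes 92 × 0.3 = 27.6
Sum = 69.66
69.66 is ≥ 61 and < 72 → Credit

Credit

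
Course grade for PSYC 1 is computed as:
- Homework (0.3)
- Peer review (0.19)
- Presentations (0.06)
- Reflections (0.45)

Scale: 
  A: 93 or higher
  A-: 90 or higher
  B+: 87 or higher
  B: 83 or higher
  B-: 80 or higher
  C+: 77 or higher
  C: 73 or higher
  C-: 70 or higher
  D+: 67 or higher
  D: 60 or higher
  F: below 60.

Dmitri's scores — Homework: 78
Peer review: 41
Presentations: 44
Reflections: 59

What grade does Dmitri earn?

Weighted total:
  Homework 78 × 0.3 = 23.4
  Peer review 41 × 0.19 = 7.79
  Presentations 44 × 0.06 = 2.64
  Reflections 59 × 0.45 = 26.55
Sum = 60.38
60.38 is ≥ 60 and < 67 → D

D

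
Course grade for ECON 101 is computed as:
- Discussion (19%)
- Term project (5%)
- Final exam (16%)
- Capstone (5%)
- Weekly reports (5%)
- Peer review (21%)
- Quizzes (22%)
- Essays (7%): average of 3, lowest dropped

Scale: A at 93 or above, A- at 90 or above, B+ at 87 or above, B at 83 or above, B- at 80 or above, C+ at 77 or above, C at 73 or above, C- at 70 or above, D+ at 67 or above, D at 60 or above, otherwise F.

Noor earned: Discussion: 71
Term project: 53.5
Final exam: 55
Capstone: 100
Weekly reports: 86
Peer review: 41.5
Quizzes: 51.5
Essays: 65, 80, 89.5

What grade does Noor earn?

Essays: drop 65 → average of remaining 2 = 169.5/2 = 84.75
Weighted total:
  Discussion 71 × 0.19 = 13.49
  Term project 53.5 × 0.05 = 2.675
  Final exam 55 × 0.16 = 8.8
  Capstone 100 × 0.05 = 5
  Weekly reports 86 × 0.05 = 4.3
  Peer review 41.5 × 0.21 = 8.715
  Quizzes 51.5 × 0.22 = 11.33
  Essays 84.75 × 0.07 = 5.9325
Sum = 60.2425
60.2425 is ≥ 60 and < 67 → D

D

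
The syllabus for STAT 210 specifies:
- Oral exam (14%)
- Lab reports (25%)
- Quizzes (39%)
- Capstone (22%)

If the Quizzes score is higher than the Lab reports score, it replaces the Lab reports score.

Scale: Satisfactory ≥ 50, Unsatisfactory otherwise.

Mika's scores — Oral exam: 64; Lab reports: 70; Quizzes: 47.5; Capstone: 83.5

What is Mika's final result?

Satisfactory

Quizzes (47.5) ≤ Lab reports (70), so Lab reports stays at 70.
Weighted total:
  Oral exam 64 × 0.14 = 8.96
  Lab reports 70 × 0.25 = 17.5
  Quizzes 47.5 × 0.39 = 18.525
  Capstone 83.5 × 0.22 = 18.37
Sum = 63.355
63.355 ≥ 50 → Satisfactory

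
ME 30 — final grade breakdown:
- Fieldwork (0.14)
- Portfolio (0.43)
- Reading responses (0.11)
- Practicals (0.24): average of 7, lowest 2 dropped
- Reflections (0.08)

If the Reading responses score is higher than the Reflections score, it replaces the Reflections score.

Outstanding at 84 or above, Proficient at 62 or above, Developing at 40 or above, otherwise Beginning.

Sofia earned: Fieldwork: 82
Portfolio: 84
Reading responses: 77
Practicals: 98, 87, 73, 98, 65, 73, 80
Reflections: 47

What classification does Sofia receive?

Practicals: drop 65, 73 → average of remaining 5 = 436/5 = 87.2
Reading responses (77) > Reflections (47), so Reflections counts as 77.
Weighted total:
  Fieldwork 82 × 0.14 = 11.48
  Portfolio 84 × 0.43 = 36.12
  Reading responses 77 × 0.11 = 8.47
  Practicals 87.2 × 0.24 = 20.928
  Reflections 77 × 0.08 = 6.16
Sum = 83.158
83.158 is ≥ 62 and < 84 → Proficient

Proficient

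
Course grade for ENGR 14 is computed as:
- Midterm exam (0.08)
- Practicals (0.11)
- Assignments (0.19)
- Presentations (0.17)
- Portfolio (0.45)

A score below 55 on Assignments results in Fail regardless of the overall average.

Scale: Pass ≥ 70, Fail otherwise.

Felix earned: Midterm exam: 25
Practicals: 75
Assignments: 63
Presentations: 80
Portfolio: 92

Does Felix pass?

Assignments score 63 ≥ 55: minimum met.
Weighted total:
  Midterm exam 25 × 0.08 = 2
  Practicals 75 × 0.11 = 8.25
  Assignments 63 × 0.19 = 11.97
  Presentations 80 × 0.17 = 13.6
  Portfolio 92 × 0.45 = 41.4
Sum = 77.22
77.22 ≥ 70 → Pass

Pass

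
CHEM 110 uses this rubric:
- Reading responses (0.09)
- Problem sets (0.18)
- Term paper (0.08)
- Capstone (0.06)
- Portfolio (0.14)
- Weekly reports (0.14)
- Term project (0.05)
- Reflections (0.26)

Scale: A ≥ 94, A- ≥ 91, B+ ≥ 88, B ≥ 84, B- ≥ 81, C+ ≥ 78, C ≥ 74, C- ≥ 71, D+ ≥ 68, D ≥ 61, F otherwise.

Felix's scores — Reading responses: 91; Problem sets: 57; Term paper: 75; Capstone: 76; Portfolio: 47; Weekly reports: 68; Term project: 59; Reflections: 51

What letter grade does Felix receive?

Weighted total:
  Reading responses 91 × 0.09 = 8.19
  Problem sets 57 × 0.18 = 10.26
  Term paper 75 × 0.08 = 6
  Capstone 76 × 0.06 = 4.56
  Portfolio 47 × 0.14 = 6.58
  Weekly reports 68 × 0.14 = 9.52
  Term project 59 × 0.05 = 2.95
  Reflections 51 × 0.26 = 13.26
Sum = 61.32
61.32 is ≥ 61 and < 68 → D

D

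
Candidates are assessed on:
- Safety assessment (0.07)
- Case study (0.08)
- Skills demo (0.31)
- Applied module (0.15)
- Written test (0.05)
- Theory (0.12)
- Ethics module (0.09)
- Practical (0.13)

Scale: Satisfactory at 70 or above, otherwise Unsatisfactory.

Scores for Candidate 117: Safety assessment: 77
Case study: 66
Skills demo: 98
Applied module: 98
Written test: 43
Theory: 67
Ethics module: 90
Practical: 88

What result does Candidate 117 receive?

Weighted total:
  Safety assessment 77 × 0.07 = 5.39
  Case study 66 × 0.08 = 5.28
  Skills demo 98 × 0.31 = 30.38
  Applied module 98 × 0.15 = 14.7
  Written test 43 × 0.05 = 2.15
  Theory 67 × 0.12 = 8.04
  Ethics module 90 × 0.09 = 8.1
  Practical 88 × 0.13 = 11.44
Sum = 85.48
85.48 ≥ 70 → Satisfactory

Satisfactory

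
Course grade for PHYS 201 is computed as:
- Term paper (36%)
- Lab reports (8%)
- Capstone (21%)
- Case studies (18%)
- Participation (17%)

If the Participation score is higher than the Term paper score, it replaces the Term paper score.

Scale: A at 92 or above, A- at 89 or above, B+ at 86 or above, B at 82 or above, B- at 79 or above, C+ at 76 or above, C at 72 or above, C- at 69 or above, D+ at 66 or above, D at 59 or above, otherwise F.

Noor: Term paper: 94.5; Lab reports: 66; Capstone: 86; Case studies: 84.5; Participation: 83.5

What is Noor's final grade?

Participation (83.5) ≤ Term paper (94.5), so Term paper stays at 94.5.
Weighted total:
  Term paper 94.5 × 0.36 = 34.02
  Lab reports 66 × 0.08 = 5.28
  Capstone 86 × 0.21 = 18.06
  Case studies 84.5 × 0.18 = 15.21
  Participation 83.5 × 0.17 = 14.195
Sum = 86.765
86.765 is ≥ 86 and < 89 → B+

B+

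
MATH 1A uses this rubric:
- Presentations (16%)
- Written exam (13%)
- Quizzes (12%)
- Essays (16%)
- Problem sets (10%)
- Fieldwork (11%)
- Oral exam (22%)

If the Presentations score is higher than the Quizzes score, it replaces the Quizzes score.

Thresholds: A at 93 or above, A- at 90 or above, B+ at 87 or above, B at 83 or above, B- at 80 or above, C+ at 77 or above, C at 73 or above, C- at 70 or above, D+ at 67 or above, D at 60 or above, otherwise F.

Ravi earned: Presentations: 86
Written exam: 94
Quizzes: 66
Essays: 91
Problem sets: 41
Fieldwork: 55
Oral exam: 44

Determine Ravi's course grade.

Presentations (86) > Quizzes (66), so Quizzes counts as 86.
Weighted total:
  Presentations 86 × 0.16 = 13.76
  Written exam 94 × 0.13 = 12.22
  Quizzes 86 × 0.12 = 10.32
  Essays 91 × 0.16 = 14.56
  Problem sets 41 × 0.1 = 4.1
  Fieldwork 55 × 0.11 = 6.05
  Oral exam 44 × 0.22 = 9.68
Sum = 70.69
70.69 is ≥ 70 and < 73 → C-

C-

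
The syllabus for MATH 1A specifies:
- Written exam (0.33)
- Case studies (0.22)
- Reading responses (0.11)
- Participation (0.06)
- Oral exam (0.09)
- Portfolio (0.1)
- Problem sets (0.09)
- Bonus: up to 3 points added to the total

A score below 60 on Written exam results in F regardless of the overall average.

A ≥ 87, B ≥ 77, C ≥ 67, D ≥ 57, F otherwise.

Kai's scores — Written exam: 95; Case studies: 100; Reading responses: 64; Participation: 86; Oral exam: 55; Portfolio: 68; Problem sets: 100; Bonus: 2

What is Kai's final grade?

A

Written exam score 95 ≥ 60: minimum met.
Weighted total:
  Written exam 95 × 0.33 = 31.35
  Case studies 100 × 0.22 = 22
  Reading responses 64 × 0.11 = 7.04
  Participation 86 × 0.06 = 5.16
  Oral exam 55 × 0.09 = 4.95
  Portfolio 68 × 0.1 = 6.8
  Problem sets 100 × 0.09 = 9
Sum = 86.3
Bonus: 86.3 + 2 = 88.3
88.3 ≥ 87 → A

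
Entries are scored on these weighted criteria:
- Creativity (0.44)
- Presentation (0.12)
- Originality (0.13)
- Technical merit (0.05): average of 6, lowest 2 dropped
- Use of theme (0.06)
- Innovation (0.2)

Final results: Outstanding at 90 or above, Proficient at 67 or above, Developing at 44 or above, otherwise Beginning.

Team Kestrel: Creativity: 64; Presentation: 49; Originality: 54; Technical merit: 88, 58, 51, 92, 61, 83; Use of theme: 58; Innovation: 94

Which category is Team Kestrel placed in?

Proficient

Technical merit: drop 51, 58 → average of remaining 4 = 324/4 = 81
Weighted total:
  Creativity 64 × 0.44 = 28.16
  Presentation 49 × 0.12 = 5.88
  Originality 54 × 0.13 = 7.02
  Technical merit 81 × 0.05 = 4.05
  Use of theme 58 × 0.06 = 3.48
  Innovation 94 × 0.2 = 18.8
Sum = 67.39
67.39 is ≥ 67 and < 90 → Proficient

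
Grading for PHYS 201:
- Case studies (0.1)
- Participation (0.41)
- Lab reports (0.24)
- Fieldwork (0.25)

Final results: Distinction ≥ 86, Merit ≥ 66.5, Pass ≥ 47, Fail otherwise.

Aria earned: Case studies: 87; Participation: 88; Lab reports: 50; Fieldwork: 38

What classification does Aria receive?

Pass

Weighted total:
  Case studies 87 × 0.1 = 8.7
  Participation 88 × 0.41 = 36.08
  Lab reports 50 × 0.24 = 12
  Fieldwork 38 × 0.25 = 9.5
Sum = 66.28
66.28 is ≥ 47 and < 66.5 → Pass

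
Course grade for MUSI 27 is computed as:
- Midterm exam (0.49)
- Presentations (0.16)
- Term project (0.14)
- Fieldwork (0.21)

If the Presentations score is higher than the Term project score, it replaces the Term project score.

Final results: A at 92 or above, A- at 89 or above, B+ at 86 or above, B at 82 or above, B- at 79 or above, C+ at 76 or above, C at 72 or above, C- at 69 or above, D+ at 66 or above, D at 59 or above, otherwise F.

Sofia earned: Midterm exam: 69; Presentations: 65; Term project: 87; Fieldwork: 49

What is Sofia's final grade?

D+

Presentations (65) ≤ Term project (87), so Term project stays at 87.
Weighted total:
  Midterm exam 69 × 0.49 = 33.81
  Presentations 65 × 0.16 = 10.4
  Term project 87 × 0.14 = 12.18
  Fieldwork 49 × 0.21 = 10.29
Sum = 66.68
66.68 is ≥ 66 and < 69 → D+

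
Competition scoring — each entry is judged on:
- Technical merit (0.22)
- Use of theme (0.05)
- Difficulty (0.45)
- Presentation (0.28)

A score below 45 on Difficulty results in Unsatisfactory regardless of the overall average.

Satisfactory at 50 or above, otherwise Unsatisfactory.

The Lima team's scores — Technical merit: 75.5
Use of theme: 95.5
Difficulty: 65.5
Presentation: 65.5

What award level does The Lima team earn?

Difficulty score 65.5 ≥ 45: minimum met.
Weighted total:
  Technical merit 75.5 × 0.22 = 16.61
  Use of theme 95.5 × 0.05 = 4.775
  Difficulty 65.5 × 0.45 = 29.475
  Presentation 65.5 × 0.28 = 18.34
Sum = 69.2
69.2 ≥ 50 → Satisfactory

Satisfactory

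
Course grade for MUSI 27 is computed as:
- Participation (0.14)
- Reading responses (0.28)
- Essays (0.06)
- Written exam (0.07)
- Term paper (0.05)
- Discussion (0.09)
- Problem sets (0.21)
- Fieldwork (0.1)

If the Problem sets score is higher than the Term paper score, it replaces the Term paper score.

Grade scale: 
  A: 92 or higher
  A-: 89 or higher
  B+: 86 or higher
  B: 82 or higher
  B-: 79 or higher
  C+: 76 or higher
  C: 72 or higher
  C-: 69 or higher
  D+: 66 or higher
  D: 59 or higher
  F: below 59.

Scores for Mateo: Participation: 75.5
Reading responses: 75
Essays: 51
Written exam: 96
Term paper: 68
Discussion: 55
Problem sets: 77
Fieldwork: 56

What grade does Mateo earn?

C-

Problem sets (77) > Term paper (68), so Term paper counts as 77.
Weighted total:
  Participation 75.5 × 0.14 = 10.57
  Reading responses 75 × 0.28 = 21
  Essays 51 × 0.06 = 3.06
  Written exam 96 × 0.07 = 6.72
  Term paper 77 × 0.05 = 3.85
  Discussion 55 × 0.09 = 4.95
  Problem sets 77 × 0.21 = 16.17
  Fieldwork 56 × 0.1 = 5.6
Sum = 71.92
71.92 is ≥ 69 and < 72 → C-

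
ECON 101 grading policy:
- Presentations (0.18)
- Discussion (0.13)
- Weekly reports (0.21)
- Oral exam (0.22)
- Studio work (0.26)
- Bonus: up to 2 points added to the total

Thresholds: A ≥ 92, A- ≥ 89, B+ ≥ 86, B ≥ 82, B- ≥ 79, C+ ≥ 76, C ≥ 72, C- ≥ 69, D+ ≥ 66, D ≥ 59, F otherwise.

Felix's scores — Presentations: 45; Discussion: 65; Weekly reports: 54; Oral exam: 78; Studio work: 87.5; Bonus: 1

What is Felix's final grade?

D+

Weighted total:
  Presentations 45 × 0.18 = 8.1
  Discussion 65 × 0.13 = 8.45
  Weekly reports 54 × 0.21 = 11.34
  Oral exam 78 × 0.22 = 17.16
  Studio work 87.5 × 0.26 = 22.75
Sum = 67.8
Bonus: 67.8 + 1 = 68.8
68.8 is ≥ 66 and < 69 → D+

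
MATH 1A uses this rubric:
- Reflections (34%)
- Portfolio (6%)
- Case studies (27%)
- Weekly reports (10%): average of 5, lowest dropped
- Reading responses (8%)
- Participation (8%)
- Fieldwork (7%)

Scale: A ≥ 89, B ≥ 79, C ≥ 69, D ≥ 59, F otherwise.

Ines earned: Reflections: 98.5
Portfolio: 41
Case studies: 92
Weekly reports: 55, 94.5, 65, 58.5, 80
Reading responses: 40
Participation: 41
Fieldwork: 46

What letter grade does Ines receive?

Weekly reports: drop 55 → average of remaining 4 = 298/4 = 74.5
Weighted total:
  Reflections 98.5 × 0.34 = 33.49
  Portfolio 41 × 0.06 = 2.46
  Case studies 92 × 0.27 = 24.84
  Weekly reports 74.5 × 0.1 = 7.45
  Reading responses 40 × 0.08 = 3.2
  Participation 41 × 0.08 = 3.28
  Fieldwork 46 × 0.07 = 3.22
Sum = 77.94
77.94 is ≥ 69 and < 79 → C

C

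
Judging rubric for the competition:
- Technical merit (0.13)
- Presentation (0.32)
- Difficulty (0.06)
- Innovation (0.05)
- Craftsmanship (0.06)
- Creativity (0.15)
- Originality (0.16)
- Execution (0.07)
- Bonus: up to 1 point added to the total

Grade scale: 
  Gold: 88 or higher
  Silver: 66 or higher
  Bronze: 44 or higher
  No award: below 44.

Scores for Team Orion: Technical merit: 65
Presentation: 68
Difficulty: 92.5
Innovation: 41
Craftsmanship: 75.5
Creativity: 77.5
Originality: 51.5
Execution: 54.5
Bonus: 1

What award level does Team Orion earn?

Silver

Weighted total:
  Technical merit 65 × 0.13 = 8.45
  Presentation 68 × 0.32 = 21.76
  Difficulty 92.5 × 0.06 = 5.55
  Innovation 41 × 0.05 = 2.05
  Craftsmanship 75.5 × 0.06 = 4.53
  Creativity 77.5 × 0.15 = 11.625
  Originality 51.5 × 0.16 = 8.24
  Execution 54.5 × 0.07 = 3.815
Sum = 66.02
Bonus: 66.02 + 1 = 67.02
67.02 is ≥ 66 and < 88 → Silver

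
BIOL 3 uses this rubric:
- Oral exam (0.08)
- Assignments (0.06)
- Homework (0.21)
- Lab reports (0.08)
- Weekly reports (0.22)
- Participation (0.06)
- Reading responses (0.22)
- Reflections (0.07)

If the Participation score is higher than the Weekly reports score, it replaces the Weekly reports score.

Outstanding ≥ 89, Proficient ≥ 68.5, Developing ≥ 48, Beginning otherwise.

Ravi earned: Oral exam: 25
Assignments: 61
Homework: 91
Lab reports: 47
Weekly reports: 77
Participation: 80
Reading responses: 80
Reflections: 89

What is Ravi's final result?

Proficient

Participation (80) > Weekly reports (77), so Weekly reports counts as 80.
Weighted total:
  Oral exam 25 × 0.08 = 2
  Assignments 61 × 0.06 = 3.66
  Homework 91 × 0.21 = 19.11
  Lab reports 47 × 0.08 = 3.76
  Weekly reports 80 × 0.22 = 17.6
  Participation 80 × 0.06 = 4.8
  Reading responses 80 × 0.22 = 17.6
  Reflections 89 × 0.07 = 6.23
Sum = 74.76
74.76 is ≥ 68.5 and < 89 → Proficient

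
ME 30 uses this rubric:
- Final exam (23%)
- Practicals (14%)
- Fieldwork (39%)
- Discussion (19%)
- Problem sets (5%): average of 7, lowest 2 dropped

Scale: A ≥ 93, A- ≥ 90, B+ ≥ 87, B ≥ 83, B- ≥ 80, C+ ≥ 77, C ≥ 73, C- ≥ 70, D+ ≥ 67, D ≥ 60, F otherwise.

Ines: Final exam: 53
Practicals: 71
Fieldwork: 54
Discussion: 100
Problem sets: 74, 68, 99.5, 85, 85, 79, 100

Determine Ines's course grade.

D

Problem sets: drop 68, 74 → average of remaining 5 = 448.5/5 = 89.7
Weighted total:
  Final exam 53 × 0.23 = 12.19
  Practicals 71 × 0.14 = 9.94
  Fieldwork 54 × 0.39 = 21.06
  Discussion 100 × 0.19 = 19
  Problem sets 89.7 × 0.05 = 4.485
Sum = 66.675
66.675 is ≥ 60 and < 67 → D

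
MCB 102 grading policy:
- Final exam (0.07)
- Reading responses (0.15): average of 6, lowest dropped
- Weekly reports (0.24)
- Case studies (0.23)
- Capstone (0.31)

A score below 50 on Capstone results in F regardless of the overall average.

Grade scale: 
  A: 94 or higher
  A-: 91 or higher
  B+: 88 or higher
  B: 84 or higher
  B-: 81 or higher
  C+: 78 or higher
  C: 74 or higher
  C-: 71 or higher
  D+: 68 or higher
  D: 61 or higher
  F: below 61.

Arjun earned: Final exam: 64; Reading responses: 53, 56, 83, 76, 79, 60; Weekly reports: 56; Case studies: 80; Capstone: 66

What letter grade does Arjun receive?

D

Reading responses: drop 53 → average of remaining 5 = 354/5 = 70.8
Capstone score 66 ≥ 50: minimum met.
Weighted total:
  Final exam 64 × 0.07 = 4.48
  Reading responses 70.8 × 0.15 = 10.62
  Weekly reports 56 × 0.24 = 13.44
  Case studies 80 × 0.23 = 18.4
  Capstone 66 × 0.31 = 20.46
Sum = 67.4
67.4 is ≥ 61 and < 68 → D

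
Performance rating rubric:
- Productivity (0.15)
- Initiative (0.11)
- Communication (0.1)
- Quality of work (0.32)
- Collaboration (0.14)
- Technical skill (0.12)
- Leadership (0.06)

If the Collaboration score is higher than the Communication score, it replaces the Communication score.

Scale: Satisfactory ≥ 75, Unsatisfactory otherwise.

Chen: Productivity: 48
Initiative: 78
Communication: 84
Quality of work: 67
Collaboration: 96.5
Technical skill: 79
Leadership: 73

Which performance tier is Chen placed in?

Unsatisfactory

Collaboration (96.5) > Communication (84), so Communication counts as 96.5.
Weighted total:
  Productivity 48 × 0.15 = 7.2
  Initiative 78 × 0.11 = 8.58
  Communication 96.5 × 0.1 = 9.65
  Quality of work 67 × 0.32 = 21.44
  Collaboration 96.5 × 0.14 = 13.51
  Technical skill 79 × 0.12 = 9.48
  Leadership 73 × 0.06 = 4.38
Sum = 74.24
74.24 < 75 → Unsatisfactory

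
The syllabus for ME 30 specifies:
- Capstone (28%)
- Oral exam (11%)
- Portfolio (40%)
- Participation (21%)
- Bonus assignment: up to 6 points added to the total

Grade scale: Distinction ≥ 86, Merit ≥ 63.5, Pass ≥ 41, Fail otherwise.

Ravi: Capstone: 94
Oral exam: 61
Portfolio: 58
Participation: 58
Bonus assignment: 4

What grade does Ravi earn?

Weighted total:
  Capstone 94 × 0.28 = 26.32
  Oral exam 61 × 0.11 = 6.71
  Portfolio 58 × 0.4 = 23.2
  Participation 58 × 0.21 = 12.18
Sum = 68.41
Bonus assignment: 68.41 + 4 = 72.41
72.41 is ≥ 63.5 and < 86 → Merit

Merit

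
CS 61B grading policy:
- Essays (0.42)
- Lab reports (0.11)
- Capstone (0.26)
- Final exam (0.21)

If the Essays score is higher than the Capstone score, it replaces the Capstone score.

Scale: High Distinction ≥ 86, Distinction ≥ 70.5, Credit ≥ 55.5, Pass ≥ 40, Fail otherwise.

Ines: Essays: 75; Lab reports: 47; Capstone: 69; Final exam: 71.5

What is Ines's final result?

Essays (75) > Capstone (69), so Capstone counts as 75.
Weighted total:
  Essays 75 × 0.42 = 31.5
  Lab reports 47 × 0.11 = 5.17
  Capstone 75 × 0.26 = 19.5
  Final exam 71.5 × 0.21 = 15.015
Sum = 71.185
71.185 is ≥ 70.5 and < 86 → Distinction

Distinction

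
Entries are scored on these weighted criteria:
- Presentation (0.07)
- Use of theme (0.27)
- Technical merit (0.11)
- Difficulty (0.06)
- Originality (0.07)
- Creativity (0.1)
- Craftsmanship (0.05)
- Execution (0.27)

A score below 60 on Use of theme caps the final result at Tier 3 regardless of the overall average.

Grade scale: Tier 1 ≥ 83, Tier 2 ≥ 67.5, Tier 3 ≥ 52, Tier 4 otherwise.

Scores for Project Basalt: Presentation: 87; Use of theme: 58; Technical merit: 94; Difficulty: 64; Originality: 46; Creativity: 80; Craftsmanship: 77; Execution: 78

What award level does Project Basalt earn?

Tier 3

Use of theme score 58 < 60: minimum not met.
Weighted total:
  Presentation 87 × 0.07 = 6.09
  Use of theme 58 × 0.27 = 15.66
  Technical merit 94 × 0.11 = 10.34
  Difficulty 64 × 0.06 = 3.84
  Originality 46 × 0.07 = 3.22
  Creativity 80 × 0.1 = 8
  Craftsmanship 77 × 0.05 = 3.85
  Execution 78 × 0.27 = 21.06
Sum = 72.06
72.06 would be Tier 2; cap at Tier 3 applies → Tier 3.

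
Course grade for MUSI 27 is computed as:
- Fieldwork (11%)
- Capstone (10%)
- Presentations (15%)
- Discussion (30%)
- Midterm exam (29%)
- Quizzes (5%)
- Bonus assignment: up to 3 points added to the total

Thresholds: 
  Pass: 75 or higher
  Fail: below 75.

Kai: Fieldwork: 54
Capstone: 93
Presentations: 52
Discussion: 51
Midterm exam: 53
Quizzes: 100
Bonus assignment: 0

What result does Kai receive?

Weighted total:
  Fieldwork 54 × 0.11 = 5.94
  Capstone 93 × 0.1 = 9.3
  Presentations 52 × 0.15 = 7.8
  Discussion 51 × 0.3 = 15.3
  Midterm exam 53 × 0.29 = 15.37
  Quizzes 100 × 0.05 = 5
Sum = 58.71
Bonus assignment: 58.71 + 0 = 58.71
58.71 < 75 → Fail

Fail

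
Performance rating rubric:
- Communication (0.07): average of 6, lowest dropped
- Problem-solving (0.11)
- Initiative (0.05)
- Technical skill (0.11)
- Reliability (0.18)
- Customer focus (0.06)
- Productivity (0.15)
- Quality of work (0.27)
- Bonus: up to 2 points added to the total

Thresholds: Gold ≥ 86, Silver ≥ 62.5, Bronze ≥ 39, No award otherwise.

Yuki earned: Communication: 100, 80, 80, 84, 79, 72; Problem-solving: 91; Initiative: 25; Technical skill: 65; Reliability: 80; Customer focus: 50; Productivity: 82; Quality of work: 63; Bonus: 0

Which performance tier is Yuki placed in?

Silver

Communication: drop 72 → average of remaining 5 = 423/5 = 84.6
Weighted total:
  Communication 84.6 × 0.07 = 5.922
  Problem-solving 91 × 0.11 = 10.01
  Initiative 25 × 0.05 = 1.25
  Technical skill 65 × 0.11 = 7.15
  Reliability 80 × 0.18 = 14.4
  Customer focus 50 × 0.06 = 3
  Productivity 82 × 0.15 = 12.3
  Quality of work 63 × 0.27 = 17.01
Sum = 71.042
Bonus: 71.042 + 0 = 71.042
71.042 is ≥ 62.5 and < 86 → Silver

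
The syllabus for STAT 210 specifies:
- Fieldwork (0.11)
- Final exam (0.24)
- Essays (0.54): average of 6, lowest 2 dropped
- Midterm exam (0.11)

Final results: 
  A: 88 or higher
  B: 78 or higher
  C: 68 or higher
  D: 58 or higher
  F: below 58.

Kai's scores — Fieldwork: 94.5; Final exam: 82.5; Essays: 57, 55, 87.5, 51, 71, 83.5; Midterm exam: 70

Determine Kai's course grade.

Essays: drop 51, 55 → average of remaining 4 = 299/4 = 74.75
Weighted total:
  Fieldwork 94.5 × 0.11 = 10.395
  Final exam 82.5 × 0.24 = 19.8
  Essays 74.75 × 0.54 = 40.365
  Midterm exam 70 × 0.11 = 7.7
Sum = 78.26
78.26 is ≥ 78 and < 88 → B

B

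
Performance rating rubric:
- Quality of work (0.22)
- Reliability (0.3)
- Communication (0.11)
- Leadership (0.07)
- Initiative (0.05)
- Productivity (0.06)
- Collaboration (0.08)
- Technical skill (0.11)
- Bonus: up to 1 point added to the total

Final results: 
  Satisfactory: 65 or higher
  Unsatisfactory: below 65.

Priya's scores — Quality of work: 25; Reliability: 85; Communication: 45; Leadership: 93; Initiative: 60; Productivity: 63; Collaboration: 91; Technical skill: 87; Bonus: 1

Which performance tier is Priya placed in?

Satisfactory

Weighted total:
  Quality of work 25 × 0.22 = 5.5
  Reliability 85 × 0.3 = 25.5
  Communication 45 × 0.11 = 4.95
  Leadership 93 × 0.07 = 6.51
  Initiative 60 × 0.05 = 3
  Productivity 63 × 0.06 = 3.78
  Collaboration 91 × 0.08 = 7.28
  Technical skill 87 × 0.11 = 9.57
Sum = 66.09
Bonus: 66.09 + 1 = 67.09
67.09 ≥ 65 → Satisfactory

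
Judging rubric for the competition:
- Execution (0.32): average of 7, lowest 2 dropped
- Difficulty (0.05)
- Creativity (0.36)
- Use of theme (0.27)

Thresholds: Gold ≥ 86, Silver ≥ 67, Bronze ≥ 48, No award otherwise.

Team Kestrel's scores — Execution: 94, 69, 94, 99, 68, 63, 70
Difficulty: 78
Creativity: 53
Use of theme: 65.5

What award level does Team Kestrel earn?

Execution: drop 63, 68 → average of remaining 5 = 426/5 = 85.2
Weighted total:
  Execution 85.2 × 0.32 = 27.264
  Difficulty 78 × 0.05 = 3.9
  Creativity 53 × 0.36 = 19.08
  Use of theme 65.5 × 0.27 = 17.685
Sum = 67.929
67.929 is ≥ 67 and < 86 → Silver

Silver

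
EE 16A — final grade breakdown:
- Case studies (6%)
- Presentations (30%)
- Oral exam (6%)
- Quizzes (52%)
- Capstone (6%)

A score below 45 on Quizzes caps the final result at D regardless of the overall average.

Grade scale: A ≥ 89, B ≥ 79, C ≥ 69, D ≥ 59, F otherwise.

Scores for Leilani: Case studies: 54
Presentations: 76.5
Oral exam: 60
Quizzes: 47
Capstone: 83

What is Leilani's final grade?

Quizzes score 47 ≥ 45: minimum met.
Weighted total:
  Case studies 54 × 0.06 = 3.24
  Presentations 76.5 × 0.3 = 22.95
  Oral exam 60 × 0.06 = 3.6
  Quizzes 47 × 0.52 = 24.44
  Capstone 83 × 0.06 = 4.98
Sum = 59.21
59.21 is ≥ 59 and < 69 → D

D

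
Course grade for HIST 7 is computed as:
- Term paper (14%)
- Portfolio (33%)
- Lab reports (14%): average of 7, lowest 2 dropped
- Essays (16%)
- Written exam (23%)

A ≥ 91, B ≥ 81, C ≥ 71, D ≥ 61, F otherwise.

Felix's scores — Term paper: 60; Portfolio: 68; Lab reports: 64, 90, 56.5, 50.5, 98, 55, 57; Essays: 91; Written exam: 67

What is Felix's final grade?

Lab reports: drop 50.5, 55 → average of remaining 5 = 365.5/5 = 73.1
Weighted total:
  Term paper 60 × 0.14 = 8.4
  Portfolio 68 × 0.33 = 22.44
  Lab reports 73.1 × 0.14 = 10.234
  Essays 91 × 0.16 = 14.56
  Written exam 67 × 0.23 = 15.41
Sum = 71.044
71.044 is ≥ 71 and < 81 → C

C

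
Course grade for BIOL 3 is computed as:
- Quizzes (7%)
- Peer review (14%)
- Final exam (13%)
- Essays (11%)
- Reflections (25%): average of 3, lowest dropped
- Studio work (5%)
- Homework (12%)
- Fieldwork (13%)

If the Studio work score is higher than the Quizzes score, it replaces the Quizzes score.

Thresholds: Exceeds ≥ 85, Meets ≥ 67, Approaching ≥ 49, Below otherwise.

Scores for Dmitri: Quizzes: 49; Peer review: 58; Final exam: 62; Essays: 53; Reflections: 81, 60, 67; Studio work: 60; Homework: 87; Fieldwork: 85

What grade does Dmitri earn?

Reflections: drop 60 → average of remaining 2 = 148/2 = 74
Studio work (60) > Quizzes (49), so Quizzes counts as 60.
Weighted total:
  Quizzes 60 × 0.07 = 4.2
  Peer review 58 × 0.14 = 8.12
  Final exam 62 × 0.13 = 8.06
  Essays 53 × 0.11 = 5.83
  Reflections 74 × 0.25 = 18.5
  Studio work 60 × 0.05 = 3
  Homework 87 × 0.12 = 10.44
  Fieldwork 85 × 0.13 = 11.05
Sum = 69.2
69.2 is ≥ 67 and < 85 → Meets

Meets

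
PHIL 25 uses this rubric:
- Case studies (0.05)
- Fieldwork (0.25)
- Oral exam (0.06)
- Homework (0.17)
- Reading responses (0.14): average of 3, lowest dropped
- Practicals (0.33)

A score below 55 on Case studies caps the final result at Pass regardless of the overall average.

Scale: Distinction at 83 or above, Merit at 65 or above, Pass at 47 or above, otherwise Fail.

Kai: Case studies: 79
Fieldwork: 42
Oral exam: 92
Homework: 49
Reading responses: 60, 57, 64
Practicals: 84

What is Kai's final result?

Pass

Reading responses: drop 57 → average of remaining 2 = 124/2 = 62
Case studies score 79 ≥ 55: minimum met.
Weighted total:
  Case studies 79 × 0.05 = 3.95
  Fieldwork 42 × 0.25 = 10.5
  Oral exam 92 × 0.06 = 5.52
  Homework 49 × 0.17 = 8.33
  Reading responses 62 × 0.14 = 8.68
  Practicals 84 × 0.33 = 27.72
Sum = 64.7
64.7 is ≥ 47 and < 65 → Pass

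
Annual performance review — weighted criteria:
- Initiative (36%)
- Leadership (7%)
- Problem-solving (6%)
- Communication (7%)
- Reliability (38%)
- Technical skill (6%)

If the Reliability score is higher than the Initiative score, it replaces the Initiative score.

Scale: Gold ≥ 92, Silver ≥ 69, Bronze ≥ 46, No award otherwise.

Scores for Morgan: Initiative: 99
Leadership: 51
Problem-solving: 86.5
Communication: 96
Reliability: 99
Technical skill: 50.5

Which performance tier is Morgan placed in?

Reliability (99) ≤ Initiative (99), so Initiative stays at 99.
Weighted total:
  Initiative 99 × 0.36 = 35.64
  Leadership 51 × 0.07 = 3.57
  Problem-solving 86.5 × 0.06 = 5.19
  Communication 96 × 0.07 = 6.72
  Reliability 99 × 0.38 = 37.62
  Technical skill 50.5 × 0.06 = 3.03
Sum = 91.77
91.77 is ≥ 69 and < 92 → Silver

Silver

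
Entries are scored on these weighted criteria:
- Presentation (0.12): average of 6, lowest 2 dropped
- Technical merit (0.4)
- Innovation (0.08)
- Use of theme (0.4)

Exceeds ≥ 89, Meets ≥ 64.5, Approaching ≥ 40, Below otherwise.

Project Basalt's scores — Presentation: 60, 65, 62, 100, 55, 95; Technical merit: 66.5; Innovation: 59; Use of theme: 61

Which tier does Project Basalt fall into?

Meets

Presentation: drop 55, 60 → average of remaining 4 = 322/4 = 80.5
Weighted total:
  Presentation 80.5 × 0.12 = 9.66
  Technical merit 66.5 × 0.4 = 26.6
  Innovation 59 × 0.08 = 4.72
  Use of theme 61 × 0.4 = 24.4
Sum = 65.38
65.38 is ≥ 64.5 and < 89 → Meets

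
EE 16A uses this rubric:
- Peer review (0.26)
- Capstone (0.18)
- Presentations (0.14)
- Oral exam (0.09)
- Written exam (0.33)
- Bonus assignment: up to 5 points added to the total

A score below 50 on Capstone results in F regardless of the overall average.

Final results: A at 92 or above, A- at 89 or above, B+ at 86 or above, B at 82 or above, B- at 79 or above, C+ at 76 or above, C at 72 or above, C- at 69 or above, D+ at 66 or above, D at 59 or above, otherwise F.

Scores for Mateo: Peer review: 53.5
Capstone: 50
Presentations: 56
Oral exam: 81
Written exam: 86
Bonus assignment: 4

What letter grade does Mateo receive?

C-

Capstone score 50 ≥ 50: minimum met.
Weighted total:
  Peer review 53.5 × 0.26 = 13.91
  Capstone 50 × 0.18 = 9
  Presentations 56 × 0.14 = 7.84
  Oral exam 81 × 0.09 = 7.29
  Written exam 86 × 0.33 = 28.38
Sum = 66.42
Bonus assignment: 66.42 + 4 = 70.42
70.42 is ≥ 69 and < 72 → C-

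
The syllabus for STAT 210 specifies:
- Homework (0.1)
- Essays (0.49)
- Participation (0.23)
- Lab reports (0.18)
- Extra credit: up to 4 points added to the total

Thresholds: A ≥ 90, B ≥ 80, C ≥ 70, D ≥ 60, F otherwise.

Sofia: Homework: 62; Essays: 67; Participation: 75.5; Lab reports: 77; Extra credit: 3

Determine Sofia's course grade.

C

Weighted total:
  Homework 62 × 0.1 = 6.2
  Essays 67 × 0.49 = 32.83
  Participation 75.5 × 0.23 = 17.365
  Lab reports 77 × 0.18 = 13.86
Sum = 70.255
Extra credit: 70.255 + 3 = 73.255
73.255 is ≥ 70 and < 80 → C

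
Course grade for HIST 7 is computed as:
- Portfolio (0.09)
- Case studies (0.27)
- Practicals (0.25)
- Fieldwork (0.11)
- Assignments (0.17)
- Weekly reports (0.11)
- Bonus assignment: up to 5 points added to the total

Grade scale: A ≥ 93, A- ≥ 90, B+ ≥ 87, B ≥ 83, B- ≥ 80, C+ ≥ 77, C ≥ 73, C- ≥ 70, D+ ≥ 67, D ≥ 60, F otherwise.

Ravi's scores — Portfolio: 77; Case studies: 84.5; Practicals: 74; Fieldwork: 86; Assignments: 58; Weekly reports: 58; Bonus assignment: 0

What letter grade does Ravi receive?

C

Weighted total:
  Portfolio 77 × 0.09 = 6.93
  Case studies 84.5 × 0.27 = 22.815
  Practicals 74 × 0.25 = 18.5
  Fieldwork 86 × 0.11 = 9.46
  Assignments 58 × 0.17 = 9.86
  Weekly reports 58 × 0.11 = 6.38
Sum = 73.945
Bonus assignment: 73.945 + 0 = 73.945
73.945 is ≥ 73 and < 77 → C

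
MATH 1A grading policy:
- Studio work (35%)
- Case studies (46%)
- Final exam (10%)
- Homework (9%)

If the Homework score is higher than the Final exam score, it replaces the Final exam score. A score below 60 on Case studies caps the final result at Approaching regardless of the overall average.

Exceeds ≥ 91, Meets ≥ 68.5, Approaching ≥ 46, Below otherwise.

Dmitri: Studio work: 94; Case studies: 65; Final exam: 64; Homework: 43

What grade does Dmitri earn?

Meets

Homework (43) ≤ Final exam (64), so Final exam stays at 64.
Case studies score 65 ≥ 60: minimum met.
Weighted total:
  Studio work 94 × 0.35 = 32.9
  Case studies 65 × 0.46 = 29.9
  Final exam 64 × 0.1 = 6.4
  Homework 43 × 0.09 = 3.87
Sum = 73.07
73.07 is ≥ 68.5 and < 91 → Meets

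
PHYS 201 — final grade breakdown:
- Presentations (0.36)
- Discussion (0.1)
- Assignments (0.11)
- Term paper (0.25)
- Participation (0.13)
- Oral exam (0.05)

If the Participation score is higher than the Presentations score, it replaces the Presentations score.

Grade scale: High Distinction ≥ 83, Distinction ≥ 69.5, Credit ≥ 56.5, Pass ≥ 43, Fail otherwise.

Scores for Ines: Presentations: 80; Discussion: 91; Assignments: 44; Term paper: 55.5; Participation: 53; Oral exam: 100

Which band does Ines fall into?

Participation (53) ≤ Presentations (80), so Presentations stays at 80.
Weighted total:
  Presentations 80 × 0.36 = 28.8
  Discussion 91 × 0.1 = 9.1
  Assignments 44 × 0.11 = 4.84
  Term paper 55.5 × 0.25 = 13.875
  Participation 53 × 0.13 = 6.89
  Oral exam 100 × 0.05 = 5
Sum = 68.505
68.505 is ≥ 56.5 and < 69.5 → Credit

Credit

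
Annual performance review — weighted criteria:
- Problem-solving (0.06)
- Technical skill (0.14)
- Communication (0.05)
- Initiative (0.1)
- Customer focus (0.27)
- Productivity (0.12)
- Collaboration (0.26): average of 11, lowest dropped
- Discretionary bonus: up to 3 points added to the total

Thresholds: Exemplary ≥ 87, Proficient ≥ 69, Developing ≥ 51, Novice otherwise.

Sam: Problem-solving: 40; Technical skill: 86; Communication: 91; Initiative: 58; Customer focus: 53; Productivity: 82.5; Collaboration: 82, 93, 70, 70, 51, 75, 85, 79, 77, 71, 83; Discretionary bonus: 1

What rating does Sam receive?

Collaboration: drop 51 → average of remaining 10 = 785/10 = 78.5
Weighted total:
  Problem-solving 40 × 0.06 = 2.4
  Technical skill 86 × 0.14 = 12.04
  Communication 91 × 0.05 = 4.55
  Initiative 58 × 0.1 = 5.8
  Customer focus 53 × 0.27 = 14.31
  Productivity 82.5 × 0.12 = 9.9
  Collaboration 78.5 × 0.26 = 20.41
Sum = 69.41
Discretionary bonus: 69.41 + 1 = 70.41
70.41 is ≥ 69 and < 87 → Proficient

Proficient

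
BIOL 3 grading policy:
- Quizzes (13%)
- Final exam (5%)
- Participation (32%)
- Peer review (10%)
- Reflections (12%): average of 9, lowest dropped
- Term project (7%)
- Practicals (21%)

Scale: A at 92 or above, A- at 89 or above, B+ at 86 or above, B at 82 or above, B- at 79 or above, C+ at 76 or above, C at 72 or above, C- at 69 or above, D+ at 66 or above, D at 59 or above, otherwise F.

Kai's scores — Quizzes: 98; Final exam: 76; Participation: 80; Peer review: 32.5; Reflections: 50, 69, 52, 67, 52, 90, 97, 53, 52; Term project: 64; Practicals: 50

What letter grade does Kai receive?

D+

Reflections: drop 50 → average of remaining 8 = 532/8 = 66.5
Weighted total:
  Quizzes 98 × 0.13 = 12.74
  Final exam 76 × 0.05 = 3.8
  Participation 80 × 0.32 = 25.6
  Peer review 32.5 × 0.1 = 3.25
  Reflections 66.5 × 0.12 = 7.98
  Term project 64 × 0.07 = 4.48
  Practicals 50 × 0.21 = 10.5
Sum = 68.35
68.35 is ≥ 66 and < 69 → D+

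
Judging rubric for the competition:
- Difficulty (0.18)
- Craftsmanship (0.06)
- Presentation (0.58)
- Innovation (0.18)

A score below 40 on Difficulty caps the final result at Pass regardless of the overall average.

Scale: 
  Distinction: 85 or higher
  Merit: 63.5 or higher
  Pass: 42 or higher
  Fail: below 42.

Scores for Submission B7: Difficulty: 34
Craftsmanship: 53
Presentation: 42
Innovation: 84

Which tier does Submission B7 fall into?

Difficulty score 34 < 40: minimum not met.
Weighted total:
  Difficulty 34 × 0.18 = 6.12
  Craftsmanship 53 × 0.06 = 3.18
  Presentation 42 × 0.58 = 24.36
  Innovation 84 × 0.18 = 15.12
Sum = 48.78
48.78 would be Pass; cap at Pass applies → Pass.

Pass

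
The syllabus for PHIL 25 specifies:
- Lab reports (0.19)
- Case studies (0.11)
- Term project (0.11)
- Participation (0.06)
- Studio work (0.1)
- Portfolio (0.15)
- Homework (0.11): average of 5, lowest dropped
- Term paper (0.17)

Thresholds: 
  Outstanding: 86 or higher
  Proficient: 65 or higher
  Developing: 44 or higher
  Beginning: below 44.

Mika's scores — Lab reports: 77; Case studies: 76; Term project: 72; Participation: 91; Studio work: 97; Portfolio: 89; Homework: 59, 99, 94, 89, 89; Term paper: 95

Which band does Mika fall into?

Homework: drop 59 → average of remaining 4 = 371/4 = 92.75
Weighted total:
  Lab reports 77 × 0.19 = 14.63
  Case studies 76 × 0.11 = 8.36
  Term project 72 × 0.11 = 7.92
  Participation 91 × 0.06 = 5.46
  Studio work 97 × 0.1 = 9.7
  Portfolio 89 × 0.15 = 13.35
  Homework 92.75 × 0.11 = 10.2025
  Term paper 95 × 0.17 = 16.15
Sum = 85.7725
85.7725 is ≥ 65 and < 86 → Proficient

Proficient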